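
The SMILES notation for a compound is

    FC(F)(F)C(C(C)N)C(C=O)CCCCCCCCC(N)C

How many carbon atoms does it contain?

16

Count every carbon token in the SMILES (each C, including those in ring-closure positions and inside branches).
Carbon count: 16.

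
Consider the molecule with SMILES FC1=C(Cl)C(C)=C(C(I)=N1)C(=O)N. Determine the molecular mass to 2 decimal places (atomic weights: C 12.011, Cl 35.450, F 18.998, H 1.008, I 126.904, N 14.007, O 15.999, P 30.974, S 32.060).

First, the molecular formula is C7H5ClFIN2O (counting implicit H from valence).
  C: 7 × 12.011 = 84.077
  Cl: 1 × 35.450 = 35.450
  F: 1 × 18.998 = 18.998
  H: 5 × 1.008 = 5.040
  I: 1 × 126.904 = 126.904
  N: 2 × 14.007 = 28.014
  O: 1 × 15.999 = 15.999
Sum: 7×12.011 + 1×35.450 + 1×18.998 + 5×1.008 + 1×126.904 + 2×14.007 + 1×15.999 = 314.482 → 314.48 g/mol.

314.48 g/mol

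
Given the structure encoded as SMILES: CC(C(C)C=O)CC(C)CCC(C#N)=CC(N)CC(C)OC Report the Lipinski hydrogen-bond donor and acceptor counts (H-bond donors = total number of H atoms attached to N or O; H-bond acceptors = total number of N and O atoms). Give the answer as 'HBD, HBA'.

2, 4

Donors: find every N or O and count the H atoms it carries.
  atom 6 (O): bond orders sum to 2 → 0 H
  atom 14 (N): bond orders sum to 3 → 0 H
  atom 17 (N): bond orders sum to 1 → 2 H
  atom 21 (O): bond orders sum to 2 → 0 H
Lipinski HBD = 2.
Acceptors: N atoms = 2, O atoms = 2 → HBA = 4.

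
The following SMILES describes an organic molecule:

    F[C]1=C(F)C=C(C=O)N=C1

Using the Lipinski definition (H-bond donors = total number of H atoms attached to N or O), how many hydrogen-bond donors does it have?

Donors: find every N or O and count the H atoms it carries.
  atom 8 (O): bond orders sum to 2 → 0 H
  atom 9 (N): bond orders sum to 3 → 0 H
Lipinski HBD = 0.

0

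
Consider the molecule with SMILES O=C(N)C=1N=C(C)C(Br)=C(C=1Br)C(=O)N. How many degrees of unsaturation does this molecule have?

Molecular formula: C8H7Br2N3O2.
DoU = (2C + 2 + N − H − X) / 2, where X is the halogen count and O/S are ignored.
    = (2·8 + 2 + 3 − 7 − 2) / 2 = 12 / 2 = 6.

6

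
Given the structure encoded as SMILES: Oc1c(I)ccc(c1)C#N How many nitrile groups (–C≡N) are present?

1

The nitrile motif appears at heavy-atom position 9 in the SMILES.
Other groups present: 1 hydroxyl.
Nitrile count: 1.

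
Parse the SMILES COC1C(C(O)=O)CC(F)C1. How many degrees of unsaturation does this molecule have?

Degree of unsaturation = (number of rings) + (number of π bonds).
Ring closures in the SMILES: 1.
π bonds: 1 double bond (each 1 DoU) → 1 DoU from unsaturation.
Total DoU = 1 + 1 = 2.

2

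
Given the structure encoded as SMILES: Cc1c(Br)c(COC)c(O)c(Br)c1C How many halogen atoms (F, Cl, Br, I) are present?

2

Halogen atoms appear at heavy-atom positions 4, 12 (2×Br).
Other groups present: 1 ether, 1 hydroxyl.
Halogen count: 2.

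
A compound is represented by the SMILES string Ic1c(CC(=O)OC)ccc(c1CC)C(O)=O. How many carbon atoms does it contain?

Count every carbon token in the SMILES (each C, including those in ring-closure positions and inside branches).
Carbon count: 12.

12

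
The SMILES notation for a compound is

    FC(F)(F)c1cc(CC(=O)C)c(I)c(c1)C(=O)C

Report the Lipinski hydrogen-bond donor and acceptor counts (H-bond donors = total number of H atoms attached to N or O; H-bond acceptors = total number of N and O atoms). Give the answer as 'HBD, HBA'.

0, 2

Donors: find every N or O and count the H atoms it carries.
  atom 10 (O): bond orders sum to 2 → 0 H
  atom 17 (O): bond orders sum to 2 → 0 H
Lipinski HBD = 0.
Acceptors: N atoms = 0, O atoms = 2 → HBA = 2.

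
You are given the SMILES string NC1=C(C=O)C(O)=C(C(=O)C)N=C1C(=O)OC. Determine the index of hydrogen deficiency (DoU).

7

Degree of unsaturation = (number of rings) + (number of π bonds).
Ring closures in the SMILES: 1.
π bonds: 6 double bonds (each 1 DoU) → 6 DoU from unsaturation.
Total DoU = 1 + 6 = 7.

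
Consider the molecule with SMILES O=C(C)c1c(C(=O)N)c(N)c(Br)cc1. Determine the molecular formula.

Walk through each heavy atom and fill implicit hydrogens from standard valence (C 4, N 3, O 2, S 2, halogen 1); for lowercase aromatic atoms, an aromatic c carries 1 H when it has two neighbours and 0 H with three, and aromatic n carries 0 H:
  atom 1: O, bond orders sum to 2 (valence 2) → 0 H
  atom 2: C, bond orders sum to 4 (valence 4) → 0 H
  atom 3: C, bond orders sum to 1 (valence 4) → 3 H
  atom 4: aromatic c, 3 neighbours → 0 H
  atom 5: aromatic c, 3 neighbours → 0 H
  atom 6: C, bond orders sum to 4 (valence 4) → 0 H
  atom 7: O, bond orders sum to 2 (valence 2) → 0 H
  atom 8: N, bond orders sum to 1 (valence 3) → 2 H
  atom 9: aromatic c, 3 neighbours → 0 H
  atom 10: N, bond orders sum to 1 (valence 3) → 2 H
  atom 11: aromatic c, 3 neighbours → 0 H
  atom 12: Br (halogen, monovalent) → 0 H
  atom 13: aromatic c, 2 neighbours → 1 H
  atom 14: aromatic c, 2 neighbours → 1 H
Totals → C:9, H:9, Br:1, N:2, O:2.

C9H9BrN2O2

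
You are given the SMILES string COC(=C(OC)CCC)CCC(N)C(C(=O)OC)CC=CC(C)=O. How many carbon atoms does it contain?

Count every carbon token in the SMILES (each C, including those in ring-closure positions and inside branches).
Carbon count: 18.

18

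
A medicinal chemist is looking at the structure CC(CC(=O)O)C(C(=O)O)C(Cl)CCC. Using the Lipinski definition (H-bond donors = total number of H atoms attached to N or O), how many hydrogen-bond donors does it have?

2

Donors: find every N or O and count the H atoms it carries.
  atom 5 (O): bond orders sum to 2 → 0 H
  atom 6 (O): bond orders sum to 1 → 1 H
  atom 9 (O): bond orders sum to 2 → 0 H
  atom 10 (O): bond orders sum to 1 → 1 H
Lipinski HBD = 2.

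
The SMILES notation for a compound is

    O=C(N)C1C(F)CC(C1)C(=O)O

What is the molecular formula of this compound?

Walk through each heavy atom and fill implicit hydrogens from standard valence (C 4, N 3, O 2, S 2, halogen 1):
  atom 1: O, bond orders sum to 2 (valence 2) → 0 H
  atom 2: C, bond orders sum to 4 (valence 4) → 0 H
  atom 3: N, bond orders sum to 1 (valence 3) → 2 H
  atom 4: C, bond orders sum to 3 (valence 4) → 1 H
  atom 5: C, bond orders sum to 3 (valence 4) → 1 H
  atom 6: F (halogen, monovalent) → 0 H
  atom 7: C, bond orders sum to 2 (valence 4) → 2 H
  atom 8: C, bond orders sum to 3 (valence 4) → 1 H
  atom 9: C, bond orders sum to 2 (valence 4) → 2 H
  atom 10: C, bond orders sum to 4 (valence 4) → 0 H
  atom 11: O, bond orders sum to 2 (valence 2) → 0 H
  atom 12: O, bond orders sum to 1 (valence 2) → 1 H
Totals → C:7, H:10, F:1, N:1, O:3.

C7H10FNO3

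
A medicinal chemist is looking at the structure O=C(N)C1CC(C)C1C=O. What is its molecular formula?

Walk through each heavy atom and fill implicit hydrogens from standard valence (C 4, N 3, O 2, S 2, halogen 1):
  atom 1: O, bond orders sum to 2 (valence 2) → 0 H
  atom 2: C, bond orders sum to 4 (valence 4) → 0 H
  atom 3: N, bond orders sum to 1 (valence 3) → 2 H
  atom 4: C, bond orders sum to 3 (valence 4) → 1 H
  atom 5: C, bond orders sum to 2 (valence 4) → 2 H
  atom 6: C, bond orders sum to 3 (valence 4) → 1 H
  atom 7: C, bond orders sum to 1 (valence 4) → 3 H
  atom 8: C, bond orders sum to 3 (valence 4) → 1 H
  atom 9: C, bond orders sum to 3 (valence 4) → 1 H
  atom 10: O, bond orders sum to 2 (valence 2) → 0 H
Totals → C:7, H:11, N:1, O:2.

C7H11NO2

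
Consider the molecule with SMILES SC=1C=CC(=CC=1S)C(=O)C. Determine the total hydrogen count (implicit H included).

8

Walk through each heavy atom and fill implicit hydrogens from standard valence (C 4, N 3, O 2, S 2, halogen 1):
  atom 1: S, bond orders sum to 1 (valence 2) → 1 H
  atom 2: C, bond orders sum to 4 (valence 4) → 0 H
  atom 3: C, bond orders sum to 3 (valence 4) → 1 H
  atom 4: C, bond orders sum to 3 (valence 4) → 1 H
  atom 5: C, bond orders sum to 4 (valence 4) → 0 H
  atom 6: C, bond orders sum to 3 (valence 4) → 1 H
  atom 7: C, bond orders sum to 4 (valence 4) → 0 H
  atom 8: S, bond orders sum to 1 (valence 2) → 1 H
  atom 9: C, bond orders sum to 4 (valence 4) → 0 H
  atom 10: O, bond orders sum to 2 (valence 2) → 0 H
  atom 11: C, bond orders sum to 1 (valence 4) → 3 H
Total hydrogens: 8.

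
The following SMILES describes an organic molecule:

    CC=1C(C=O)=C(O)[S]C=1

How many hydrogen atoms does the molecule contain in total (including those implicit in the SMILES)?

6

Walk through each heavy atom and fill implicit hydrogens from standard valence (C 4, N 3, O 2, S 2, halogen 1):
  atom 1: C, bond orders sum to 1 (valence 4) → 3 H
  atom 2: C, bond orders sum to 4 (valence 4) → 0 H
  atom 3: C, bond orders sum to 4 (valence 4) → 0 H
  atom 4: C, bond orders sum to 3 (valence 4) → 1 H
  atom 5: O, bond orders sum to 2 (valence 2) → 0 H
  atom 6: C, bond orders sum to 4 (valence 4) → 0 H
  atom 7: O, bond orders sum to 1 (valence 2) → 1 H
  atom 8: S with explicit H count 0
  atom 9: C, bond orders sum to 3 (valence 4) → 1 H
Total hydrogens: 6.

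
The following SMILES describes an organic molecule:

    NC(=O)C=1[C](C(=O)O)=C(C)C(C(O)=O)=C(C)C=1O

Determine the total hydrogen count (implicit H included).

Walk through each heavy atom and fill implicit hydrogens from standard valence (C 4, N 3, O 2, S 2, halogen 1):
  atom 1: N, bond orders sum to 1 (valence 3) → 2 H
  atom 2: C, bond orders sum to 4 (valence 4) → 0 H
  atom 3: O, bond orders sum to 2 (valence 2) → 0 H
  atom 4: C, bond orders sum to 4 (valence 4) → 0 H
  atom 5: C with explicit H count 0
  atom 6: C, bond orders sum to 4 (valence 4) → 0 H
  atom 7: O, bond orders sum to 2 (valence 2) → 0 H
  atom 8: O, bond orders sum to 1 (valence 2) → 1 H
  atom 9: C, bond orders sum to 4 (valence 4) → 0 H
  atom 10: C, bond orders sum to 1 (valence 4) → 3 H
  atom 11: C, bond orders sum to 4 (valence 4) → 0 H
  atom 12: C, bond orders sum to 4 (valence 4) → 0 H
  atom 13: O, bond orders sum to 1 (valence 2) → 1 H
  atom 14: O, bond orders sum to 2 (valence 2) → 0 H
  atom 15: C, bond orders sum to 4 (valence 4) → 0 H
  atom 16: C, bond orders sum to 1 (valence 4) → 3 H
  atom 17: C, bond orders sum to 4 (valence 4) → 0 H
  atom 18: O, bond orders sum to 1 (valence 2) → 1 H
Total hydrogens: 11.

11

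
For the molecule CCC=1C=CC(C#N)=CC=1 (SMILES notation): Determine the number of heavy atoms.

Every atom symbol written in the SMILES (organic subset) is one heavy atom; implicit H are not written.
Heavy atoms by element → C:9, N:1.
Total: 10.

10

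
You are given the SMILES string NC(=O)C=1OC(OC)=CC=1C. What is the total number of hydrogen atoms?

9

Walk through each heavy atom and fill implicit hydrogens from standard valence (C 4, N 3, O 2, S 2, halogen 1):
  atom 1: N, bond orders sum to 1 (valence 3) → 2 H
  atom 2: C, bond orders sum to 4 (valence 4) → 0 H
  atom 3: O, bond orders sum to 2 (valence 2) → 0 H
  atom 4: C, bond orders sum to 4 (valence 4) → 0 H
  atom 5: O, bond orders sum to 2 (valence 2) → 0 H
  atom 6: C, bond orders sum to 4 (valence 4) → 0 H
  atom 7: O, bond orders sum to 2 (valence 2) → 0 H
  atom 8: C, bond orders sum to 1 (valence 4) → 3 H
  atom 9: C, bond orders sum to 3 (valence 4) → 1 H
  atom 10: C, bond orders sum to 4 (valence 4) → 0 H
  atom 11: C, bond orders sum to 1 (valence 4) → 3 H
Total hydrogens: 9.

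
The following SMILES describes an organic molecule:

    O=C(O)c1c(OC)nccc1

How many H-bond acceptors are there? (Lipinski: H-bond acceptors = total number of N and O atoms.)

N atoms: 1; O atoms: 3.
Lipinski HBA = 1 + 3 = 4.

4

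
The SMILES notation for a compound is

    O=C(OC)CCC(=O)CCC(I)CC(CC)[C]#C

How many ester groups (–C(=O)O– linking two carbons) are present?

1

The ester motif appears at heavy-atom position 2 in the SMILES.
Other groups present: 1 alkyne, 1 ketone.
Ester count: 1.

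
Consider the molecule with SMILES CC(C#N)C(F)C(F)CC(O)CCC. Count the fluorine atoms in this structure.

2

Scan the SMILES for F atoms (remember two-letter symbols like Cl and Br are single atoms).
Fluorine count: 2.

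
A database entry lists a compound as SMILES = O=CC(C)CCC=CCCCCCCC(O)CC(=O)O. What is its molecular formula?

Walk through each heavy atom and fill implicit hydrogens from standard valence (C 4, N 3, O 2, S 2, halogen 1):
  atom 1: O, bond orders sum to 2 (valence 2) → 0 H
  atom 2: C, bond orders sum to 3 (valence 4) → 1 H
  atom 3: C, bond orders sum to 3 (valence 4) → 1 H
  atom 4: C, bond orders sum to 1 (valence 4) → 3 H
  atom 5: C, bond orders sum to 2 (valence 4) → 2 H
  atom 6: C, bond orders sum to 2 (valence 4) → 2 H
  atom 7: C, bond orders sum to 3 (valence 4) → 1 H
  atom 8: C, bond orders sum to 3 (valence 4) → 1 H
  atom 9: C, bond orders sum to 2 (valence 4) → 2 H
  atom 10: C, bond orders sum to 2 (valence 4) → 2 H
  atom 11: C, bond orders sum to 2 (valence 4) → 2 H
  atom 12: C, bond orders sum to 2 (valence 4) → 2 H
  atom 13: C, bond orders sum to 2 (valence 4) → 2 H
  atom 14: C, bond orders sum to 2 (valence 4) → 2 H
  atom 15: C, bond orders sum to 3 (valence 4) → 1 H
  atom 16: O, bond orders sum to 1 (valence 2) → 1 H
  atom 17: C, bond orders sum to 2 (valence 4) → 2 H
  atom 18: C, bond orders sum to 4 (valence 4) → 0 H
  atom 19: O, bond orders sum to 2 (valence 2) → 0 H
  atom 20: O, bond orders sum to 1 (valence 2) → 1 H
Totals → C:16, H:28, O:4.

C16H28O4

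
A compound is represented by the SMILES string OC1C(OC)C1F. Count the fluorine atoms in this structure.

1

Scan the SMILES for F atoms (remember two-letter symbols like Cl and Br are single atoms).
Fluorine count: 1.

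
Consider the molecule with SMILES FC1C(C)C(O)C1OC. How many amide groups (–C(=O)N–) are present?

0

Scan the SMILES for the amide motif — none present.
Groups that are present: 1 ether, 1 hydroxyl.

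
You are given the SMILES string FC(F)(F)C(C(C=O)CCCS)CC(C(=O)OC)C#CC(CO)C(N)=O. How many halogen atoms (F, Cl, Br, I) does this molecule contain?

3

Halogen atoms appear at heavy-atom positions 1, 3, 4 (3×F).
Other groups present: 1 aldehyde, 1 alkyne, 1 amide, 1 ester, 1 hydroxyl, 1 thiol.
Halogen count: 3.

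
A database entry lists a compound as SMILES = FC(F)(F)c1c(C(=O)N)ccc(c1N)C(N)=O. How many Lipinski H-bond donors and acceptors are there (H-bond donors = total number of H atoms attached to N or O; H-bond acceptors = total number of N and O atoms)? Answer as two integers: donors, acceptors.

Donors: find every N or O and count the H atoms it carries.
  atom 8 (O): bond orders sum to 2 → 0 H
  atom 9 (N): bond orders sum to 1 → 2 H
  atom 14 (N): bond orders sum to 1 → 2 H
  atom 16 (N): bond orders sum to 1 → 2 H
  atom 17 (O): bond orders sum to 2 → 0 H
Lipinski HBD = 6.
Acceptors: N atoms = 3, O atoms = 2 → HBA = 5.

6, 5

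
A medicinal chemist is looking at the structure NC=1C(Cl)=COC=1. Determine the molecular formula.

C4H4ClNO

Walk through each heavy atom and fill implicit hydrogens from standard valence (C 4, N 3, O 2, S 2, halogen 1):
  atom 1: N, bond orders sum to 1 (valence 3) → 2 H
  atom 2: C, bond orders sum to 4 (valence 4) → 0 H
  atom 3: C, bond orders sum to 4 (valence 4) → 0 H
  atom 4: Cl (halogen, monovalent) → 0 H
  atom 5: C, bond orders sum to 3 (valence 4) → 1 H
  atom 6: O, bond orders sum to 2 (valence 2) → 0 H
  atom 7: C, bond orders sum to 3 (valence 4) → 1 H
Totals → C:4, H:4, Cl:1, N:1, O:1.
In Hill order: C4H4ClNO.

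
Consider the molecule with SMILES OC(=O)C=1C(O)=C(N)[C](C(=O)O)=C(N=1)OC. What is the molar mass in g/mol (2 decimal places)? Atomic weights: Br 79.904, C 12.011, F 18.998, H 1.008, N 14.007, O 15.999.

First, the molecular formula is C8H8N2O6 (counting implicit H from valence).
  C: 8 × 12.011 = 96.088
  H: 8 × 1.008 = 8.064
  N: 2 × 14.007 = 28.014
  O: 6 × 15.999 = 95.994
Sum: 8×12.011 + 8×1.008 + 2×14.007 + 6×15.999 = 228.160 → 228.16 g/mol.

228.16 g/mol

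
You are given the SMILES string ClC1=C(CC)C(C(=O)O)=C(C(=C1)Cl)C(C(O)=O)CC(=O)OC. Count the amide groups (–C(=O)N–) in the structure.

Scan the SMILES for the amide motif — none present.
Groups that are present: 2 carboxylic acid, 1 ester.

0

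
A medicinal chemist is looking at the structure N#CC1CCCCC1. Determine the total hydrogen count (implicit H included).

Walk through each heavy atom and fill implicit hydrogens from standard valence (C 4, N 3, O 2, S 2, halogen 1):
  atom 1: N, bond orders sum to 3 (valence 3) → 0 H
  atom 2: C, bond orders sum to 4 (valence 4) → 0 H
  atom 3: C, bond orders sum to 3 (valence 4) → 1 H
  atom 4: C, bond orders sum to 2 (valence 4) → 2 H
  atom 5: C, bond orders sum to 2 (valence 4) → 2 H
  atom 6: C, bond orders sum to 2 (valence 4) → 2 H
  atom 7: C, bond orders sum to 2 (valence 4) → 2 H
  atom 8: C, bond orders sum to 2 (valence 4) → 2 H
Total hydrogens: 11.

11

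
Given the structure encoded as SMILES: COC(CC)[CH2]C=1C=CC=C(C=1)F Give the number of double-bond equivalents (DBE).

4

Degree of unsaturation = (number of rings) + (number of π bonds).
Ring closures in the SMILES: 1.
π bonds: 3 double bonds (each 1 DoU) → 3 DoU from unsaturation.
Total DoU = 1 + 3 = 4.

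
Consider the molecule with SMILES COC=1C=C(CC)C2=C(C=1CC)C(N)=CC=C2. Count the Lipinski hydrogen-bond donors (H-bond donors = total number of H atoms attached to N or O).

Donors: find every N or O and count the H atoms it carries.
  atom 2 (O): bond orders sum to 2 → 0 H
  atom 14 (N): bond orders sum to 1 → 2 H
Lipinski HBD = 2.

2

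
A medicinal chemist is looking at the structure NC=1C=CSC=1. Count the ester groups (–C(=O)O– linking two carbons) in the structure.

Scan the SMILES for the ester motif — none present.
Groups that are present: 1 primary amine.

0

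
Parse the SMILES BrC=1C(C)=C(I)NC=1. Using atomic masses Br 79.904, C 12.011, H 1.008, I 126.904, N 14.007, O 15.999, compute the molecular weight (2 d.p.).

285.91 g/mol

First, the molecular formula is C5H5BrIN (counting implicit H from valence).
  Br: 1 × 79.904 = 79.904
  C: 5 × 12.011 = 60.055
  H: 5 × 1.008 = 5.040
  I: 1 × 126.904 = 126.904
  N: 1 × 14.007 = 14.007
Sum: 1×79.904 + 5×12.011 + 5×1.008 + 1×126.904 + 1×14.007 = 285.910 → 285.91 g/mol.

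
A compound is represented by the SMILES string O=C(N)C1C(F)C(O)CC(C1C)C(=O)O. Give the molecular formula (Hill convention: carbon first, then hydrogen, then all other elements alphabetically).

Walk through each heavy atom and fill implicit hydrogens from standard valence (C 4, N 3, O 2, S 2, halogen 1):
  atom 1: O, bond orders sum to 2 (valence 2) → 0 H
  atom 2: C, bond orders sum to 4 (valence 4) → 0 H
  atom 3: N, bond orders sum to 1 (valence 3) → 2 H
  atom 4: C, bond orders sum to 3 (valence 4) → 1 H
  atom 5: C, bond orders sum to 3 (valence 4) → 1 H
  atom 6: F (halogen, monovalent) → 0 H
  atom 7: C, bond orders sum to 3 (valence 4) → 1 H
  atom 8: O, bond orders sum to 1 (valence 2) → 1 H
  atom 9: C, bond orders sum to 2 (valence 4) → 2 H
  atom 10: C, bond orders sum to 3 (valence 4) → 1 H
  atom 11: C, bond orders sum to 3 (valence 4) → 1 H
  atom 12: C, bond orders sum to 1 (valence 4) → 3 H
  atom 13: C, bond orders sum to 4 (valence 4) → 0 H
  atom 14: O, bond orders sum to 2 (valence 2) → 0 H
  atom 15: O, bond orders sum to 1 (valence 2) → 1 H
Totals → C:9, H:14, F:1, N:1, O:4.

C9H14FNO4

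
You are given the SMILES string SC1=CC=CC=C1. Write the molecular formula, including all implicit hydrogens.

C6H6S

Walk through each heavy atom and fill implicit hydrogens from standard valence (C 4, N 3, O 2, S 2, halogen 1):
  atom 1: S, bond orders sum to 1 (valence 2) → 1 H
  atom 2: C, bond orders sum to 4 (valence 4) → 0 H
  atom 3: C, bond orders sum to 3 (valence 4) → 1 H
  atom 4: C, bond orders sum to 3 (valence 4) → 1 H
  atom 5: C, bond orders sum to 3 (valence 4) → 1 H
  atom 6: C, bond orders sum to 3 (valence 4) → 1 H
  atom 7: C, bond orders sum to 3 (valence 4) → 1 H
Totals → C:6, H:6, S:1.
In Hill order: C6H6S.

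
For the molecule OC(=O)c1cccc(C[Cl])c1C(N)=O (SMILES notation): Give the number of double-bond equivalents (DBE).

6

Molecular formula: C9H8ClNO3.
DoU = (2C + 2 + N − H − X) / 2, where X is the halogen count and O/S are ignored.
    = (2·9 + 2 + 1 − 8 − 1) / 2 = 12 / 2 = 6.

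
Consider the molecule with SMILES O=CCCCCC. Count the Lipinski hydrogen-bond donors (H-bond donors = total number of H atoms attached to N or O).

Donors: find every N or O and count the H atoms it carries.
  atom 1 (O): bond orders sum to 2 → 0 H
Lipinski HBD = 0.

0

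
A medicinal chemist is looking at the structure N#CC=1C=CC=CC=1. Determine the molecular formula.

C7H5N

Walk through each heavy atom and fill implicit hydrogens from standard valence (C 4, N 3, O 2, S 2, halogen 1):
  atom 1: N, bond orders sum to 3 (valence 3) → 0 H
  atom 2: C, bond orders sum to 4 (valence 4) → 0 H
  atom 3: C, bond orders sum to 4 (valence 4) → 0 H
  atom 4: C, bond orders sum to 3 (valence 4) → 1 H
  atom 5: C, bond orders sum to 3 (valence 4) → 1 H
  atom 6: C, bond orders sum to 3 (valence 4) → 1 H
  atom 7: C, bond orders sum to 3 (valence 4) → 1 H
  atom 8: C, bond orders sum to 3 (valence 4) → 1 H
Totals → C:7, H:5, N:1.
In Hill order: C7H5N.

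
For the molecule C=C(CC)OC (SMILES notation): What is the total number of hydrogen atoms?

10

Walk through each heavy atom and fill implicit hydrogens from standard valence (C 4, N 3, O 2, S 2, halogen 1):
  atom 1: C, bond orders sum to 2 (valence 4) → 2 H
  atom 2: C, bond orders sum to 4 (valence 4) → 0 H
  atom 3: C, bond orders sum to 2 (valence 4) → 2 H
  atom 4: C, bond orders sum to 1 (valence 4) → 3 H
  atom 5: O, bond orders sum to 2 (valence 2) → 0 H
  atom 6: C, bond orders sum to 1 (valence 4) → 3 H
Total hydrogens: 10.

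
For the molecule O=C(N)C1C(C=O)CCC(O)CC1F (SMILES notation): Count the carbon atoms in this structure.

9

Count every carbon token in the SMILES (each C, including those in ring-closure positions and inside branches).
Carbon count: 9.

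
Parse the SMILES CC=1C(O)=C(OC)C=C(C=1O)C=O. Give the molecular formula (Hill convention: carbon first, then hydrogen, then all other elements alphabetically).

C9H10O4

Walk through each heavy atom and fill implicit hydrogens from standard valence (C 4, N 3, O 2, S 2, halogen 1):
  atom 1: C, bond orders sum to 1 (valence 4) → 3 H
  atom 2: C, bond orders sum to 4 (valence 4) → 0 H
  atom 3: C, bond orders sum to 4 (valence 4) → 0 H
  atom 4: O, bond orders sum to 1 (valence 2) → 1 H
  atom 5: C, bond orders sum to 4 (valence 4) → 0 H
  atom 6: O, bond orders sum to 2 (valence 2) → 0 H
  atom 7: C, bond orders sum to 1 (valence 4) → 3 H
  atom 8: C, bond orders sum to 3 (valence 4) → 1 H
  atom 9: C, bond orders sum to 4 (valence 4) → 0 H
  atom 10: C, bond orders sum to 4 (valence 4) → 0 H
  atom 11: O, bond orders sum to 1 (valence 2) → 1 H
  atom 12: C, bond orders sum to 3 (valence 4) → 1 H
  atom 13: O, bond orders sum to 2 (valence 2) → 0 H
Totals → C:9, H:10, O:4.
In Hill order: C9H10O4.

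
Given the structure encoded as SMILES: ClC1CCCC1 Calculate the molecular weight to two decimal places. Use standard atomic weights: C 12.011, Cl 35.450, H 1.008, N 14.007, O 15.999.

104.58 g/mol

First, the molecular formula is C5H9Cl (counting implicit H from valence).
  C: 5 × 12.011 = 60.055
  Cl: 1 × 35.450 = 35.450
  H: 9 × 1.008 = 9.072
Sum: 5×12.011 + 1×35.450 + 9×1.008 = 104.577 → 104.58 g/mol.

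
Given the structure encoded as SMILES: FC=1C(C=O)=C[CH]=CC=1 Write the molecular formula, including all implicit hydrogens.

C7H5FO

Walk through each heavy atom and fill implicit hydrogens from standard valence (C 4, N 3, O 2, S 2, halogen 1):
  atom 1: F (halogen, monovalent) → 0 H
  atom 2: C, bond orders sum to 4 (valence 4) → 0 H
  atom 3: C, bond orders sum to 4 (valence 4) → 0 H
  atom 4: C, bond orders sum to 3 (valence 4) → 1 H
  atom 5: O, bond orders sum to 2 (valence 2) → 0 H
  atom 6: C, bond orders sum to 3 (valence 4) → 1 H
  atom 7: C with explicit H count 1
  atom 8: C, bond orders sum to 3 (valence 4) → 1 H
  atom 9: C, bond orders sum to 3 (valence 4) → 1 H
Totals → C:7, H:5, F:1, O:1.
In Hill order: C7H5FO.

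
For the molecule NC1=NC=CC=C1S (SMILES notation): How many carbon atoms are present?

Count every carbon token in the SMILES (each C, including those in ring-closure positions and inside branches).
Carbon count: 5.

5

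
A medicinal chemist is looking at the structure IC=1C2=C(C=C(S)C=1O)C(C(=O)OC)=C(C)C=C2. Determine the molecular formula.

Walk through each heavy atom and fill implicit hydrogens from standard valence (C 4, N 3, O 2, S 2, halogen 1):
  atom 1: I (halogen, monovalent) → 0 H
  atom 2: C, bond orders sum to 4 (valence 4) → 0 H
  atom 3: C, bond orders sum to 4 (valence 4) → 0 H
  atom 4: C, bond orders sum to 4 (valence 4) → 0 H
  atom 5: C, bond orders sum to 3 (valence 4) → 1 H
  atom 6: C, bond orders sum to 4 (valence 4) → 0 H
  atom 7: S, bond orders sum to 1 (valence 2) → 1 H
  atom 8: C, bond orders sum to 4 (valence 4) → 0 H
  atom 9: O, bond orders sum to 1 (valence 2) → 1 H
  atom 10: C, bond orders sum to 4 (valence 4) → 0 H
  atom 11: C, bond orders sum to 4 (valence 4) → 0 H
  atom 12: O, bond orders sum to 2 (valence 2) → 0 H
  atom 13: O, bond orders sum to 2 (valence 2) → 0 H
  atom 14: C, bond orders sum to 1 (valence 4) → 3 H
  atom 15: C, bond orders sum to 4 (valence 4) → 0 H
  atom 16: C, bond orders sum to 1 (valence 4) → 3 H
  atom 17: C, bond orders sum to 3 (valence 4) → 1 H
  atom 18: C, bond orders sum to 3 (valence 4) → 1 H
Totals → C:13, H:11, I:1, O:3, S:1.

C13H11IO3S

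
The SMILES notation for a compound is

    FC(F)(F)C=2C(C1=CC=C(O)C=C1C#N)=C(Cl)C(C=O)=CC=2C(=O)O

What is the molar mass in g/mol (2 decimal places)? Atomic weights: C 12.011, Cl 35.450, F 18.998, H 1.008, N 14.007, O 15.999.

369.68 g/mol

First, the molecular formula is C16H7ClF3NO4 (counting implicit H from valence).
  C: 16 × 12.011 = 192.176
  Cl: 1 × 35.450 = 35.450
  F: 3 × 18.998 = 56.994
  H: 7 × 1.008 = 7.056
  N: 1 × 14.007 = 14.007
  O: 4 × 15.999 = 63.996
Sum: 16×12.011 + 1×35.450 + 3×18.998 + 7×1.008 + 1×14.007 + 4×15.999 = 369.679 → 369.68 g/mol.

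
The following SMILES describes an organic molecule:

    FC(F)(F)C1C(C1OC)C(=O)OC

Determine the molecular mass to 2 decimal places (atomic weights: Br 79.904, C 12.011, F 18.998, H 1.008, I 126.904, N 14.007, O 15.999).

198.14 g/mol

First, the molecular formula is C7H9F3O3 (counting implicit H from valence).
  C: 7 × 12.011 = 84.077
  F: 3 × 18.998 = 56.994
  H: 9 × 1.008 = 9.072
  O: 3 × 15.999 = 47.997
Sum: 7×12.011 + 3×18.998 + 9×1.008 + 3×15.999 = 198.140 → 198.14 g/mol.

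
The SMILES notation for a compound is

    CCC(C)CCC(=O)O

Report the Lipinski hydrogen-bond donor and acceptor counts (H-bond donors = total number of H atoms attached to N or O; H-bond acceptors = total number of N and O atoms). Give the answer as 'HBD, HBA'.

Donors: find every N or O and count the H atoms it carries.
  atom 8 (O): bond orders sum to 2 → 0 H
  atom 9 (O): bond orders sum to 1 → 1 H
Lipinski HBD = 1.
Acceptors: N atoms = 0, O atoms = 2 → HBA = 2.

1, 2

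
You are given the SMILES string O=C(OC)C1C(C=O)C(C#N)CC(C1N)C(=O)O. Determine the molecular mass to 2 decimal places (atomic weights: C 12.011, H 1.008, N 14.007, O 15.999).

254.24 g/mol

First, the molecular formula is C11H14N2O5 (counting implicit H from valence).
  C: 11 × 12.011 = 132.121
  H: 14 × 1.008 = 14.112
  N: 2 × 14.007 = 28.014
  O: 5 × 15.999 = 79.995
Sum: 11×12.011 + 14×1.008 + 2×14.007 + 5×15.999 = 254.242 → 254.24 g/mol.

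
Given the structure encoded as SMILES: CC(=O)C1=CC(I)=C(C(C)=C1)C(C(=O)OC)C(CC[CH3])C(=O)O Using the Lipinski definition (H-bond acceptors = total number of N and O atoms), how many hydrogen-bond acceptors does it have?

5

N atoms: 0; O atoms: 5.
Lipinski HBA = 0 + 5 = 5.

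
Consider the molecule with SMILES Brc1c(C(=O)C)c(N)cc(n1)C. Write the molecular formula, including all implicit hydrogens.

Walk through each heavy atom and fill implicit hydrogens from standard valence (C 4, N 3, O 2, S 2, halogen 1); for lowercase aromatic atoms, an aromatic c carries 1 H when it has two neighbours and 0 H with three, and aromatic n carries 0 H:
  atom 1: Br (halogen, monovalent) → 0 H
  atom 2: aromatic c, 3 neighbours → 0 H
  atom 3: aromatic c, 3 neighbours → 0 H
  atom 4: C, bond orders sum to 4 (valence 4) → 0 H
  atom 5: O, bond orders sum to 2 (valence 2) → 0 H
  atom 6: C, bond orders sum to 1 (valence 4) → 3 H
  atom 7: aromatic c, 3 neighbours → 0 H
  atom 8: N, bond orders sum to 1 (valence 3) → 2 H
  atom 9: aromatic c, 2 neighbours → 1 H
  atom 10: aromatic c, 3 neighbours → 0 H
  atom 11: aromatic n, 2 neighbours → 0 H
  atom 12: C, bond orders sum to 1 (valence 4) → 3 H
Totals → C:8, H:9, Br:1, N:2, O:1.

C8H9BrN2O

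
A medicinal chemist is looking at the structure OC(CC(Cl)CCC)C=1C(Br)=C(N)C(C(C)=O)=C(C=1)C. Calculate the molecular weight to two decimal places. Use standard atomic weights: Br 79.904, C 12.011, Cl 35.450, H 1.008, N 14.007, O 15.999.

First, the molecular formula is C15H21BrClNO2 (counting implicit H from valence).
  Br: 1 × 79.904 = 79.904
  C: 15 × 12.011 = 180.165
  Cl: 1 × 35.450 = 35.450
  H: 21 × 1.008 = 21.168
  N: 1 × 14.007 = 14.007
  O: 2 × 15.999 = 31.998
Sum: 1×79.904 + 15×12.011 + 1×35.450 + 21×1.008 + 1×14.007 + 2×15.999 = 362.692 → 362.69 g/mol.

362.69 g/mol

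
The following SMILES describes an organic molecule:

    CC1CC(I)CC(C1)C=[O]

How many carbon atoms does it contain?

Count every carbon token in the SMILES (each C, including those in ring-closure positions and inside branches).
Carbon count: 8.

8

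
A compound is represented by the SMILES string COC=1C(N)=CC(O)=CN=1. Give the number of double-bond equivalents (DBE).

Molecular formula: C6H8N2O2.
DoU = (2C + 2 + N − H − X) / 2, where X is the halogen count and O/S are ignored.
    = (2·6 + 2 + 2 − 8 − 0) / 2 = 8 / 2 = 4.

4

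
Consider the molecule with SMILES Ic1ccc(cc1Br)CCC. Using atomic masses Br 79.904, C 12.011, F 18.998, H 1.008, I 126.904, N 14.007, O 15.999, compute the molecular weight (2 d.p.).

First, the molecular formula is C9H10BrI (counting implicit H from valence).
  Br: 1 × 79.904 = 79.904
  C: 9 × 12.011 = 108.099
  H: 10 × 1.008 = 10.080
  I: 1 × 126.904 = 126.904
Sum: 1×79.904 + 9×12.011 + 10×1.008 + 1×126.904 = 324.987 → 324.99 g/mol.

324.99 g/mol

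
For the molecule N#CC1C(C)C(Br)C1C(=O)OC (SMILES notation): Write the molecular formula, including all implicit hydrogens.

Walk through each heavy atom and fill implicit hydrogens from standard valence (C 4, N 3, O 2, S 2, halogen 1):
  atom 1: N, bond orders sum to 3 (valence 3) → 0 H
  atom 2: C, bond orders sum to 4 (valence 4) → 0 H
  atom 3: C, bond orders sum to 3 (valence 4) → 1 H
  atom 4: C, bond orders sum to 3 (valence 4) → 1 H
  atom 5: C, bond orders sum to 1 (valence 4) → 3 H
  atom 6: C, bond orders sum to 3 (valence 4) → 1 H
  atom 7: Br (halogen, monovalent) → 0 H
  atom 8: C, bond orders sum to 3 (valence 4) → 1 H
  atom 9: C, bond orders sum to 4 (valence 4) → 0 H
  atom 10: O, bond orders sum to 2 (valence 2) → 0 H
  atom 11: O, bond orders sum to 2 (valence 2) → 0 H
  atom 12: C, bond orders sum to 1 (valence 4) → 3 H
Totals → C:8, H:10, Br:1, N:1, O:2.

C8H10BrNO2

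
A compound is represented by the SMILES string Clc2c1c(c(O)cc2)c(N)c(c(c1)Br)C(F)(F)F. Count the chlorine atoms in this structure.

Scan the SMILES for Cl atoms (remember two-letter symbols like Cl and Br are single atoms).
Chlorine count: 1.

1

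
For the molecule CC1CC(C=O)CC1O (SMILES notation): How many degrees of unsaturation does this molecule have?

2

Molecular formula: C7H12O2.
DoU = (2C + 2 + N − H − X) / 2, where X is the halogen count and O/S are ignored.
    = (2·7 + 2 + 0 − 12 − 0) / 2 = 4 / 2 = 2.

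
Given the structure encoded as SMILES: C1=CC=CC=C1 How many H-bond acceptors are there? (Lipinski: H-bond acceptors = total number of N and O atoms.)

N atoms: 0; O atoms: 0.
Lipinski HBA = 0 + 0 = 0.

0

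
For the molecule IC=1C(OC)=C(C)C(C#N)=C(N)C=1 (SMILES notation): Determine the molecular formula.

C9H9IN2O

Walk through each heavy atom and fill implicit hydrogens from standard valence (C 4, N 3, O 2, S 2, halogen 1):
  atom 1: I (halogen, monovalent) → 0 H
  atom 2: C, bond orders sum to 4 (valence 4) → 0 H
  atom 3: C, bond orders sum to 4 (valence 4) → 0 H
  atom 4: O, bond orders sum to 2 (valence 2) → 0 H
  atom 5: C, bond orders sum to 1 (valence 4) → 3 H
  atom 6: C, bond orders sum to 4 (valence 4) → 0 H
  atom 7: C, bond orders sum to 1 (valence 4) → 3 H
  atom 8: C, bond orders sum to 4 (valence 4) → 0 H
  atom 9: C, bond orders sum to 4 (valence 4) → 0 H
  atom 10: N, bond orders sum to 3 (valence 3) → 0 H
  atom 11: C, bond orders sum to 4 (valence 4) → 0 H
  atom 12: N, bond orders sum to 1 (valence 3) → 2 H
  atom 13: C, bond orders sum to 3 (valence 4) → 1 H
Totals → C:9, H:9, I:1, N:2, O:1.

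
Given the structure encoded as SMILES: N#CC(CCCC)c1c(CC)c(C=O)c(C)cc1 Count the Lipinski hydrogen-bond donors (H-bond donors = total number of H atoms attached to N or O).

Donors: find every N or O and count the H atoms it carries.
  atom 1 (N): bond orders sum to 3 → 0 H
  atom 14 (O): bond orders sum to 2 → 0 H
Lipinski HBD = 0.

0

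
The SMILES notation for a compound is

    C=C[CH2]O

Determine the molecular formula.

Walk through each heavy atom and fill implicit hydrogens from standard valence (C 4, N 3, O 2, S 2, halogen 1):
  atom 1: C, bond orders sum to 2 (valence 4) → 2 H
  atom 2: C, bond orders sum to 3 (valence 4) → 1 H
  atom 3: C with explicit H count 2
  atom 4: O, bond orders sum to 1 (valence 2) → 1 H
Totals → C:3, H:6, O:1.
In Hill order: C3H6O.

C3H6O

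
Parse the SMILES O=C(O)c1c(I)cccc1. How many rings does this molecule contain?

1

In SMILES, each pair of matching ring-closure digits denotes one ring-closing bond; the number of such bonds equals the number of independent rings.
Ring-closure bonds here: 1.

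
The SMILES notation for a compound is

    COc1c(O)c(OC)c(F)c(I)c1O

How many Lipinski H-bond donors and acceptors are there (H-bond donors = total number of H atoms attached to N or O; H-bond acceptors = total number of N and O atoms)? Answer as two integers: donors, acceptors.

Donors: find every N or O and count the H atoms it carries.
  atom 2 (O): bond orders sum to 2 → 0 H
  atom 5 (O): bond orders sum to 1 → 1 H
  atom 7 (O): bond orders sum to 2 → 0 H
  atom 14 (O): bond orders sum to 1 → 1 H
Lipinski HBD = 2.
Acceptors: N atoms = 0, O atoms = 4 → HBA = 4.

2, 4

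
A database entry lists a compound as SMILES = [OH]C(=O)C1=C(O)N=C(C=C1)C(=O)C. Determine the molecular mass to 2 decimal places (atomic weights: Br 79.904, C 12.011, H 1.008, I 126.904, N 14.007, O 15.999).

First, the molecular formula is C8H7NO4 (counting implicit H from valence).
  C: 8 × 12.011 = 96.088
  H: 7 × 1.008 = 7.056
  N: 1 × 14.007 = 14.007
  O: 4 × 15.999 = 63.996
Sum: 8×12.011 + 7×1.008 + 1×14.007 + 4×15.999 = 181.147 → 181.15 g/mol.

181.15 g/mol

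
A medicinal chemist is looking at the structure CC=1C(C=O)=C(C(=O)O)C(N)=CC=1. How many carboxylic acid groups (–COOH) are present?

1

The carboxylic acid motif appears at heavy-atom position 7 in the SMILES.
Other groups present: 1 aldehyde, 1 primary amine.
Carboxylic acid count: 1.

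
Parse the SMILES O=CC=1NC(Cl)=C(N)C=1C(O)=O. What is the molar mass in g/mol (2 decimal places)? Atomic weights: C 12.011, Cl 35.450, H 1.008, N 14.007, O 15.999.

First, the molecular formula is C6H5ClN2O3 (counting implicit H from valence).
  C: 6 × 12.011 = 72.066
  Cl: 1 × 35.450 = 35.450
  H: 5 × 1.008 = 5.040
  N: 2 × 14.007 = 28.014
  O: 3 × 15.999 = 47.997
Sum: 6×12.011 + 1×35.450 + 5×1.008 + 2×14.007 + 3×15.999 = 188.567 → 188.57 g/mol.

188.57 g/mol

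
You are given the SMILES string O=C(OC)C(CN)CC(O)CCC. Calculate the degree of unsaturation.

1

Degree of unsaturation = (number of rings) + (number of π bonds).
Ring closures in the SMILES: 0.
π bonds: 1 double bond (each 1 DoU) → 1 DoU from unsaturation.
Total DoU = 0 + 1 = 1.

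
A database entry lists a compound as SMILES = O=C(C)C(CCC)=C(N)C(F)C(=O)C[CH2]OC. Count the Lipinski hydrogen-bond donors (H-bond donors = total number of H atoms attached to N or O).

2

Donors: find every N or O and count the H atoms it carries.
  atom 1 (O): bond orders sum to 2 → 0 H
  atom 9 (N): bond orders sum to 1 → 2 H
  atom 13 (O): bond orders sum to 2 → 0 H
  atom 16 (O): bond orders sum to 2 → 0 H
Lipinski HBD = 2.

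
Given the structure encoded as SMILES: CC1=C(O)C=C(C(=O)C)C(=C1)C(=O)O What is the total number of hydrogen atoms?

10

Walk through each heavy atom and fill implicit hydrogens from standard valence (C 4, N 3, O 2, S 2, halogen 1):
  atom 1: C, bond orders sum to 1 (valence 4) → 3 H
  atom 2: C, bond orders sum to 4 (valence 4) → 0 H
  atom 3: C, bond orders sum to 4 (valence 4) → 0 H
  atom 4: O, bond orders sum to 1 (valence 2) → 1 H
  atom 5: C, bond orders sum to 3 (valence 4) → 1 H
  atom 6: C, bond orders sum to 4 (valence 4) → 0 H
  atom 7: C, bond orders sum to 4 (valence 4) → 0 H
  atom 8: O, bond orders sum to 2 (valence 2) → 0 H
  atom 9: C, bond orders sum to 1 (valence 4) → 3 H
  atom 10: C, bond orders sum to 4 (valence 4) → 0 H
  atom 11: C, bond orders sum to 3 (valence 4) → 1 H
  atom 12: C, bond orders sum to 4 (valence 4) → 0 H
  atom 13: O, bond orders sum to 2 (valence 2) → 0 H
  atom 14: O, bond orders sum to 1 (valence 2) → 1 H
Total hydrogens: 10.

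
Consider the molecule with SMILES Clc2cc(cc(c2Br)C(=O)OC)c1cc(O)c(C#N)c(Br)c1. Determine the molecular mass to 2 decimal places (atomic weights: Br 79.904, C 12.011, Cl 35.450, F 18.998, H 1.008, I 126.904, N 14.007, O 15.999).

First, the molecular formula is C15H8Br2ClNO3 (counting implicit H from valence).
  Br: 2 × 79.904 = 159.808
  C: 15 × 12.011 = 180.165
  Cl: 1 × 35.450 = 35.450
  H: 8 × 1.008 = 8.064
  N: 1 × 14.007 = 14.007
  O: 3 × 15.999 = 47.997
Sum: 2×79.904 + 15×12.011 + 1×35.450 + 8×1.008 + 1×14.007 + 3×15.999 = 445.491 → 445.49 g/mol.

445.49 g/mol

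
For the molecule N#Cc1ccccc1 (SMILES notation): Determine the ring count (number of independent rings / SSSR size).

1

In SMILES, each pair of matching ring-closure digits denotes one ring-closing bond; the number of such bonds equals the number of independent rings.
Ring-closure bonds here: 1.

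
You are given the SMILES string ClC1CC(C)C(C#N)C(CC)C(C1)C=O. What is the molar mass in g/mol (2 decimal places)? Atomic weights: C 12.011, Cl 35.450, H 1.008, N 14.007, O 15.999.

First, the molecular formula is C12H18ClNO (counting implicit H from valence).
  C: 12 × 12.011 = 144.132
  Cl: 1 × 35.450 = 35.450
  H: 18 × 1.008 = 18.144
  N: 1 × 14.007 = 14.007
  O: 1 × 15.999 = 15.999
Sum: 12×12.011 + 1×35.450 + 18×1.008 + 1×14.007 + 1×15.999 = 227.732 → 227.73 g/mol.

227.73 g/mol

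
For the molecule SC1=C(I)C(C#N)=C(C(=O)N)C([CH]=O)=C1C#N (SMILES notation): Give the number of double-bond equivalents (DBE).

Degree of unsaturation = (number of rings) + (number of π bonds).
Ring closures in the SMILES: 1.
π bonds: 5 double bonds (each 1 DoU), 2 triple bonds (each 2 DoU) → 9 DoU from unsaturation.
Total DoU = 1 + 9 = 10.

10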